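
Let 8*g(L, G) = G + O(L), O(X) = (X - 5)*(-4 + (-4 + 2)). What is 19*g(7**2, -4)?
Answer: -1273/2 ≈ -636.50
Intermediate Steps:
O(X) = 30 - 6*X (O(X) = (-5 + X)*(-4 - 2) = (-5 + X)*(-6) = 30 - 6*X)
g(L, G) = 15/4 - 3*L/4 + G/8 (g(L, G) = (G + (30 - 6*L))/8 = (30 + G - 6*L)/8 = 15/4 - 3*L/4 + G/8)
19*g(7**2, -4) = 19*(15/4 - 3/4*7**2 + (1/8)*(-4)) = 19*(15/4 - 3/4*49 - 1/2) = 19*(15/4 - 147/4 - 1/2) = 19*(-67/2) = -1273/2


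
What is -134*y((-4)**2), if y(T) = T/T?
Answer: -134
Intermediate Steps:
y(T) = 1
-134*y((-4)**2) = -134*1 = -134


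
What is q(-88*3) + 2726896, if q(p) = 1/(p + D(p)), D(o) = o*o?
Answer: 189333843073/69432 ≈ 2.7269e+6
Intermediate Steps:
D(o) = o**2
q(p) = 1/(p + p**2)
q(-88*3) + 2726896 = 1/(((-88*3))*(1 - 88*3)) + 2726896 = 1/((-264)*(1 - 264)) + 2726896 = -1/264/(-263) + 2726896 = -1/264*(-1/263) + 2726896 = 1/69432 + 2726896 = 189333843073/69432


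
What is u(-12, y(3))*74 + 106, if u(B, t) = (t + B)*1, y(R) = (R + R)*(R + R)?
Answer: 1882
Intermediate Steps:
y(R) = 4*R**2 (y(R) = (2*R)*(2*R) = 4*R**2)
u(B, t) = B + t (u(B, t) = (B + t)*1 = B + t)
u(-12, y(3))*74 + 106 = (-12 + 4*3**2)*74 + 106 = (-12 + 4*9)*74 + 106 = (-12 + 36)*74 + 106 = 24*74 + 106 = 1776 + 106 = 1882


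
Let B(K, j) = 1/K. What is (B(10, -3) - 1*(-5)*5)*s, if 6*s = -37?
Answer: -9287/60 ≈ -154.78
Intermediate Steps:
s = -37/6 (s = (⅙)*(-37) = -37/6 ≈ -6.1667)
(B(10, -3) - 1*(-5)*5)*s = (1/10 - 1*(-5)*5)*(-37/6) = (⅒ + 5*5)*(-37/6) = (⅒ + 25)*(-37/6) = (251/10)*(-37/6) = -9287/60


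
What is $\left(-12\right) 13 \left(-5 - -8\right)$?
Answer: $-468$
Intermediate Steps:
$\left(-12\right) 13 \left(-5 - -8\right) = - 156 \left(-5 + 8\right) = \left(-156\right) 3 = -468$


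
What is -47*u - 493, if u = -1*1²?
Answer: -446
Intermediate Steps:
u = -1 (u = -1*1 = -1)
-47*u - 493 = -47*(-1) - 493 = 47 - 493 = -446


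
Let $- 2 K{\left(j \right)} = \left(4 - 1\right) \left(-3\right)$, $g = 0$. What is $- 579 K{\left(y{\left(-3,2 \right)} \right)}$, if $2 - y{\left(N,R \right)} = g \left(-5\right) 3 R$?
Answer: $- \frac{5211}{2} \approx -2605.5$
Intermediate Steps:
$y{\left(N,R \right)} = 2$ ($y{\left(N,R \right)} = 2 - 0 \left(-5\right) 3 R = 2 - 0 \cdot 3 R = 2 - 0 = 2 + 0 = 2$)
$K{\left(j \right)} = \frac{9}{2}$ ($K{\left(j \right)} = - \frac{\left(4 - 1\right) \left(-3\right)}{2} = - \frac{3 \left(-3\right)}{2} = \left(- \frac{1}{2}\right) \left(-9\right) = \frac{9}{2}$)
$- 579 K{\left(y{\left(-3,2 \right)} \right)} = \left(-579\right) \frac{9}{2} = - \frac{5211}{2}$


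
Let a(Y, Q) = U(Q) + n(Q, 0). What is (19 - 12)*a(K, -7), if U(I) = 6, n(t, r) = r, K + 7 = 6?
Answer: 42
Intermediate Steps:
K = -1 (K = -7 + 6 = -1)
a(Y, Q) = 6 (a(Y, Q) = 6 + 0 = 6)
(19 - 12)*a(K, -7) = (19 - 12)*6 = 7*6 = 42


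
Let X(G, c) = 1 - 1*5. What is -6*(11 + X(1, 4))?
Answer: -42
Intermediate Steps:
X(G, c) = -4 (X(G, c) = 1 - 5 = -4)
-6*(11 + X(1, 4)) = -6*(11 - 4) = -6*7 = -42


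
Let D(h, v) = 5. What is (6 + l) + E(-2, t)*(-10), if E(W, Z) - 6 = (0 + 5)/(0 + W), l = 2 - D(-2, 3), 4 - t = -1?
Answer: -32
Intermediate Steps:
t = 5 (t = 4 - 1*(-1) = 4 + 1 = 5)
l = -3 (l = 2 - 1*5 = 2 - 5 = -3)
E(W, Z) = 6 + 5/W (E(W, Z) = 6 + (0 + 5)/(0 + W) = 6 + 5/W)
(6 + l) + E(-2, t)*(-10) = (6 - 3) + (6 + 5/(-2))*(-10) = 3 + (6 + 5*(-½))*(-10) = 3 + (6 - 5/2)*(-10) = 3 + (7/2)*(-10) = 3 - 35 = -32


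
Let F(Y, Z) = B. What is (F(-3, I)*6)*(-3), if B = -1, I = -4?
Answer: 18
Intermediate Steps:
F(Y, Z) = -1
(F(-3, I)*6)*(-3) = -1*6*(-3) = -6*(-3) = 18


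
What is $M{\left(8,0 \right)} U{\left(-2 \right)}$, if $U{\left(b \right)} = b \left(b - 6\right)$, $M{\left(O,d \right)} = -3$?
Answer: $-48$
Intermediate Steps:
$U{\left(b \right)} = b \left(-6 + b\right)$
$M{\left(8,0 \right)} U{\left(-2 \right)} = - 3 \left(- 2 \left(-6 - 2\right)\right) = - 3 \left(\left(-2\right) \left(-8\right)\right) = \left(-3\right) 16 = -48$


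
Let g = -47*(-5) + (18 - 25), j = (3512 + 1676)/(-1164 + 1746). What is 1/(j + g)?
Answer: 291/68942 ≈ 0.0042209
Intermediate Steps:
j = 2594/291 (j = 5188/582 = 5188*(1/582) = 2594/291 ≈ 8.9141)
g = 228 (g = 235 - 7 = 228)
1/(j + g) = 1/(2594/291 + 228) = 1/(68942/291) = 291/68942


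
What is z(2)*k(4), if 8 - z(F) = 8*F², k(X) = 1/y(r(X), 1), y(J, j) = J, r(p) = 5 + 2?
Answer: -24/7 ≈ -3.4286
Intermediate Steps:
r(p) = 7
k(X) = ⅐ (k(X) = 1/7 = ⅐)
z(F) = 8 - 8*F²
z(2)*k(4) = (8 - 8*2²)*(⅐) = (8 - 8*4)*(⅐) = (8 - 32)*(⅐) = -24*⅐ = -24/7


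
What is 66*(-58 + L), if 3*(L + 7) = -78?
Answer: -6006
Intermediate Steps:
L = -33 (L = -7 + (⅓)*(-78) = -7 - 26 = -33)
66*(-58 + L) = 66*(-58 - 33) = 66*(-91) = -6006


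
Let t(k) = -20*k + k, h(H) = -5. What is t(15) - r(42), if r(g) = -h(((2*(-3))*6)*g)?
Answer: -290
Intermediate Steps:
t(k) = -19*k
r(g) = 5 (r(g) = -1*(-5) = 5)
t(15) - r(42) = -19*15 - 1*5 = -285 - 5 = -290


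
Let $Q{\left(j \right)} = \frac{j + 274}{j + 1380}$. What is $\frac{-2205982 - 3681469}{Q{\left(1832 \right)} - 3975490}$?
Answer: $\frac{9455246306}{6384635887} \approx 1.4809$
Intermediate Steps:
$Q{\left(j \right)} = \frac{274 + j}{1380 + j}$
$\frac{-2205982 - 3681469}{Q{\left(1832 \right)} - 3975490} = \frac{-2205982 - 3681469}{\frac{274 + 1832}{1380 + 1832} - 3975490} = - \frac{5887451}{\frac{1}{3212} \cdot 2106 - 3975490} = - \frac{5887451}{\frac{1053}{1606} - 3975490} = - \frac{5887451}{- \frac{6384635887}{1606}} = \left(-5887451\right) \left(- \frac{1606}{6384635887}\right) = \frac{9455246306}{6384635887}$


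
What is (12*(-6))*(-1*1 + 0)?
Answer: 72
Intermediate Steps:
(12*(-6))*(-1*1 + 0) = -72*(-1 + 0) = -72*(-1) = 72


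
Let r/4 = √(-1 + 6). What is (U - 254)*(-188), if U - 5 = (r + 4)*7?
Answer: 41548 - 5264*√5 ≈ 29777.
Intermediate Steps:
r = 4*√5 (r = 4*√(-1 + 6) = 4*√5 ≈ 8.9443)
U = 33 + 28*√5 (U = 5 + (4*√5 + 4)*7 = 5 + (4 + 4*√5)*7 = 5 + (28 + 28*√5) = 33 + 28*√5 ≈ 95.610)
(U - 254)*(-188) = ((33 + 28*√5) - 254)*(-188) = (-221 + 28*√5)*(-188) = 41548 - 5264*√5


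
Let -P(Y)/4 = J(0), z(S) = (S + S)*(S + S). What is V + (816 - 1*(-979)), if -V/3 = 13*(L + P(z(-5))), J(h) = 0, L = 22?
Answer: 937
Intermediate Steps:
z(S) = 4*S² (z(S) = (2*S)*(2*S) = 4*S²)
P(Y) = 0 (P(Y) = -4*0 = 0)
V = -858 (V = -39*(22 + 0) = -39*22 = -3*286 = -858)
V + (816 - 1*(-979)) = -858 + (816 - 1*(-979)) = -858 + (816 + 979) = -858 + 1795 = 937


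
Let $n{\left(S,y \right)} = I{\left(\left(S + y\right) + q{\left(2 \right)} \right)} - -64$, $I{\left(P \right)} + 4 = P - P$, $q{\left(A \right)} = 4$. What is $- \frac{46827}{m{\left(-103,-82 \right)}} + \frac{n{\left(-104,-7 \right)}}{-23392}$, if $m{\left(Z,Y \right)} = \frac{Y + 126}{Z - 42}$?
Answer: $\frac{902441415}{5848} \approx 1.5432 \cdot 10^{5}$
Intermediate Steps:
$m{\left(Z,Y \right)} = \frac{126 + Y}{-42 + Z}$
$I{\left(P \right)} = -4$ ($I{\left(P \right)} = -4 + \left(P - P\right) = -4 + 0 = -4$)
$n{\left(S,y \right)} = 60$ ($n{\left(S,y \right)} = -4 - -64 = -4 + 64 = 60$)
$- \frac{46827}{m{\left(-103,-82 \right)}} + \frac{n{\left(-104,-7 \right)}}{-23392} = - \frac{46827}{\frac{1}{-42 - 103} \left(126 - 82\right)} + \frac{60}{-23392} = - \frac{46827}{\frac{1}{-145} \cdot 44} + 60 \left(- \frac{1}{23392}\right) = - \frac{46827}{\left(- \frac{1}{145}\right) 44} - \frac{15}{5848} = - \frac{46827}{- \frac{44}{145}} - \frac{15}{5848} = \left(-46827\right) \left(- \frac{145}{44}\right) - \frac{15}{5848} = \frac{617265}{4} - \frac{15}{5848} = \frac{902441415}{5848}$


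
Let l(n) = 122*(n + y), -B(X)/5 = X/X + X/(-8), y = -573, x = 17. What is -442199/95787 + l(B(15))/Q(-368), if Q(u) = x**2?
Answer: -27091020887/110729772 ≈ -244.66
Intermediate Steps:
Q(u) = 289 (Q(u) = 17**2 = 289)
B(X) = -5 + 5*X/8 (B(X) = -5*(X/X + X/(-8)) = -5*(1 + X*(-1/8)) = -5*(1 - X/8) = -5 + 5*X/8)
l(n) = -69906 + 122*n (l(n) = 122*(n - 573) = 122*(-573 + n) = -69906 + 122*n)
-442199/95787 + l(B(15))/Q(-368) = -442199/95787 + (-69906 + 122*(-5 + (5/8)*15))/289 = -442199*1/95787 + (-69906 + 122*(-5 + 75/8))*(1/289) = -442199/95787 + (-69906 + 122*(35/8))*(1/289) = -442199/95787 + (-69906 + 2135/4)*(1/289) = -442199/95787 - 277489/4*1/289 = -442199/95787 - 277489/1156 = -27091020887/110729772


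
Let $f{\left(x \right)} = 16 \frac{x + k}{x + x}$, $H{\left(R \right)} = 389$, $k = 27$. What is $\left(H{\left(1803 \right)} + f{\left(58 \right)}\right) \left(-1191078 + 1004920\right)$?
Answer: $- \frac{2163342118}{29} \approx -7.4598 \cdot 10^{7}$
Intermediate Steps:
$f{\left(x \right)} = \frac{8 \left(27 + x\right)}{x}$ ($f{\left(x \right)} = 16 \frac{x + 27}{x + x} = 16 \frac{27 + x}{2 x} = \frac{8 \left(27 + x\right)}{x}$)
$\left(H{\left(1803 \right)} + f{\left(58 \right)}\right) \left(-1191078 + 1004920\right) = \left(389 + \left(8 + \frac{216}{58}\right)\right) \left(-1191078 + 1004920\right) = \left(389 + \left(8 + 216 \cdot \frac{1}{58}\right)\right) \left(-186158\right) = \left(389 + \left(8 + \frac{108}{29}\right)\right) \left(-186158\right) = \left(389 + \frac{340}{29}\right) \left(-186158\right) = \frac{11621}{29} \left(-186158\right) = - \frac{2163342118}{29}$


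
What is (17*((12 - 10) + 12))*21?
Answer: 4998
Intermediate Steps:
(17*((12 - 10) + 12))*21 = (17*(2 + 12))*21 = (17*14)*21 = 238*21 = 4998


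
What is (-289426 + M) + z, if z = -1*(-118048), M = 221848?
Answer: 50470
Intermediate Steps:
z = 118048
(-289426 + M) + z = (-289426 + 221848) + 118048 = -67578 + 118048 = 50470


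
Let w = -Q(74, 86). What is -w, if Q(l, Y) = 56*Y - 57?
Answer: 4759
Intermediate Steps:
Q(l, Y) = -57 + 56*Y
w = -4759 (w = -(-57 + 56*86) = -(-57 + 4816) = -1*4759 = -4759)
-w = -1*(-4759) = 4759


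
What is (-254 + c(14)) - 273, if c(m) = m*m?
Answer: -331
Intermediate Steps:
c(m) = m²
(-254 + c(14)) - 273 = (-254 + 14²) - 273 = (-254 + 196) - 273 = -58 - 273 = -331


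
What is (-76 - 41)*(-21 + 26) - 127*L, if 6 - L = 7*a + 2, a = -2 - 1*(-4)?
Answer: 685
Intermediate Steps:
a = 2 (a = -2 + 4 = 2)
L = -10 (L = 6 - (7*2 + 2) = 6 - (14 + 2) = 6 - 1*16 = 6 - 16 = -10)
(-76 - 41)*(-21 + 26) - 127*L = (-76 - 41)*(-21 + 26) - 127*(-10) = -117*5 + 1270 = -585 + 1270 = 685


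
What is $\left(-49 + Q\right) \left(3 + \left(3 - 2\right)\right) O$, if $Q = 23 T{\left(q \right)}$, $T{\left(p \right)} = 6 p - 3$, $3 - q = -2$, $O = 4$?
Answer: $9152$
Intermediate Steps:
$q = 5$ ($q = 3 - -2 = 3 + 2 = 5$)
$T{\left(p \right)} = -3 + 6 p$
$Q = 621$ ($Q = 23 \left(-3 + 6 \cdot 5\right) = 23 \left(-3 + 30\right) = 23 \cdot 27 = 621$)
$\left(-49 + Q\right) \left(3 + \left(3 - 2\right)\right) O = \left(-49 + 621\right) \left(3 + \left(3 - 2\right)\right) 4 = 572 \left(3 + 1\right) 4 = 572 \cdot 4 \cdot 4 = 572 \cdot 16 = 9152$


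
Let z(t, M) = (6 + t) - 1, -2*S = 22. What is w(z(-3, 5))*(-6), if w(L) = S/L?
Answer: 33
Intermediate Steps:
S = -11 (S = -½*22 = -11)
z(t, M) = 5 + t
w(L) = -11/L
w(z(-3, 5))*(-6) = -11/(5 - 3)*(-6) = -11/2*(-6) = 33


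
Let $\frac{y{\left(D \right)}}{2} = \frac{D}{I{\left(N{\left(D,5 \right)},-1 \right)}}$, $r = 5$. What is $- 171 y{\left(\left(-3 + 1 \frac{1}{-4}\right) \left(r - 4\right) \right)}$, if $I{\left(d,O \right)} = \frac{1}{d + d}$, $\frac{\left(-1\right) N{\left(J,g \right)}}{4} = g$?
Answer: $-44460$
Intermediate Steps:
$N{\left(J,g \right)} = - 4 g$
$I{\left(d,O \right)} = \frac{1}{2 d}$
$y{\left(D \right)} = - 80 D$ ($y{\left(D \right)} = 2 \frac{D}{\frac{1}{2} \frac{1}{\left(-4\right) 5}} = 2 \frac{D}{\frac{1}{2} \frac{1}{-20}} = 2 \frac{D}{\frac{1}{2} \left(- \frac{1}{20}\right)} = 2 \frac{D}{- \frac{1}{40}} = 2 D \left(-40\right) = 2 \left(- 40 D\right) = - 80 D$)
$- 171 y{\left(\left(-3 + 1 \frac{1}{-4}\right) \left(r - 4\right) \right)} = - 171 \left(- 80 \left(-3 + 1 \frac{1}{-4}\right) \left(5 - 4\right)\right) = - 171 \left(- 80 \left(-3 + 1 \left(- \frac{1}{4}\right)\right) 1\right) = - 171 \left(- 80 \left(-3 - \frac{1}{4}\right) 1\right) = - 171 \left(- 80 \left(\left(- \frac{13}{4}\right) 1\right)\right) = - 171 \left(\left(-80\right) \left(- \frac{13}{4}\right)\right) = \left(-171\right) 260 = -44460$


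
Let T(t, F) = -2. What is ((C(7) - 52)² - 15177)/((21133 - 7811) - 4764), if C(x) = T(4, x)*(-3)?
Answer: -13061/8558 ≈ -1.5262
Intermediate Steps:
C(x) = 6 (C(x) = -2*(-3) = 6)
((C(7) - 52)² - 15177)/((21133 - 7811) - 4764) = ((6 - 52)² - 15177)/((21133 - 7811) - 4764) = ((-46)² - 15177)/(13322 - 4764) = (2116 - 15177)/8558 = -13061*1/8558 = -13061/8558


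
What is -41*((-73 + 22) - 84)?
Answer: 5535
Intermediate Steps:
-41*((-73 + 22) - 84) = -41*(-51 - 84) = -41*(-135) = 5535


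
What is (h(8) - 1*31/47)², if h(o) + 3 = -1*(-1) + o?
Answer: 63001/2209 ≈ 28.520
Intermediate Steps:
h(o) = -2 + o (h(o) = -3 + (-1*(-1) + o) = -3 + (1 + o) = -2 + o)
(h(8) - 1*31/47)² = ((-2 + 8) - 1*31/47)² = (6 - 31*1/47)² = (6 - 31/47)² = (251/47)² = 63001/2209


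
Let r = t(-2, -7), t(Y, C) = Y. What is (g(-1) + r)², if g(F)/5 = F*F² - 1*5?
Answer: 1024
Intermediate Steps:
r = -2
g(F) = -25 + 5*F³ (g(F) = 5*(F*F² - 1*5) = 5*(F³ - 5) = 5*(-5 + F³) = -25 + 5*F³)
(g(-1) + r)² = ((-25 + 5*(-1)³) - 2)² = ((-25 + 5*(-1)) - 2)² = ((-25 - 5) - 2)² = (-30 - 2)² = (-32)² = 1024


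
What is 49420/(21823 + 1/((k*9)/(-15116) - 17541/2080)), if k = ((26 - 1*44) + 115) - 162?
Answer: 3260891671380/1439944364377 ≈ 2.2646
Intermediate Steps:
k = -65 (k = ((26 - 44) + 115) - 162 = (-18 + 115) - 162 = 97 - 162 = -65)
49420/(21823 + 1/((k*9)/(-15116) - 17541/2080)) = 49420/(21823 + 1/(-65*9/(-15116) - 17541/2080)) = 49420/(21823 + 1/(-585*(-1/15116) - 17541*1/2080)) = 49420/(21823 + 1/(585/15116 - 17541/2080)) = 49420/(21823 + 1/(-65983239/7860320)) = 49420/(21823 - 7860320/65983239) = 49420/(1439944364377/65983239) = 49420*(65983239/1439944364377) = 3260891671380/1439944364377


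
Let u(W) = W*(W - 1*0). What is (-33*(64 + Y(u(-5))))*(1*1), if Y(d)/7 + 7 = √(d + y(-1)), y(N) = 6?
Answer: -495 - 231*√31 ≈ -1781.2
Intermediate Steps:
u(W) = W² (u(W) = W*(W + 0) = W*W = W²)
Y(d) = -49 + 7*√(6 + d) (Y(d) = -49 + 7*√(d + 6) = -49 + 7*√(6 + d))
(-33*(64 + Y(u(-5))))*(1*1) = (-33*(64 + (-49 + 7*√(6 + (-5)²))))*(1*1) = -33*(64 + (-49 + 7*√(6 + 25)))*1 = -33*(64 + (-49 + 7*√31))*1 = -33*(15 + 7*√31)*1 = (-495 - 231*√31)*1 = -495 - 231*√31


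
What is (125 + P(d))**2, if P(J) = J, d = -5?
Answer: 14400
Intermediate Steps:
(125 + P(d))**2 = (125 - 5)**2 = 120**2 = 14400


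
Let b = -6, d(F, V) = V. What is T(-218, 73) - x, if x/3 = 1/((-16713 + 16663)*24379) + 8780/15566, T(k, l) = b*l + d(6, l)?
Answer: -3478840613401/9487087850 ≈ -366.69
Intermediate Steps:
T(k, l) = -5*l (T(k, l) = -6*l + l = -5*l)
x = 16053548151/9487087850 (x = 3*(1/((-16713 + 16663)*24379) + 8780/15566) = 3*((1/24379)/(-50) + 8780*(1/15566)) = 3*(-1/50*1/24379 + 4390/7783) = 3*(-1/1218950 + 4390/7783) = 3*(5351182717/9487087850) = 16053548151/9487087850 ≈ 1.6921)
T(-218, 73) - x = -5*73 - 1*16053548151/9487087850 = -365 - 16053548151/9487087850 = -3478840613401/9487087850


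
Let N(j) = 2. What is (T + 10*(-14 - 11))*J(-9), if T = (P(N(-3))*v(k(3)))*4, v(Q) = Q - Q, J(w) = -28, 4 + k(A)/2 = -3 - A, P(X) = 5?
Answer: 7000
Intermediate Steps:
k(A) = -14 - 2*A (k(A) = -8 + 2*(-3 - A) = -8 + (-6 - 2*A) = -14 - 2*A)
v(Q) = 0
T = 0 (T = (5*0)*4 = 0*4 = 0)
(T + 10*(-14 - 11))*J(-9) = (0 + 10*(-14 - 11))*(-28) = (0 + 10*(-25))*(-28) = (0 - 250)*(-28) = -250*(-28) = 7000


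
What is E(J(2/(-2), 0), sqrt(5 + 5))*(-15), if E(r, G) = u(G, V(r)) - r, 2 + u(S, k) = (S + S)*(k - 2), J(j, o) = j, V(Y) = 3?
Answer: 15 - 30*sqrt(10) ≈ -79.868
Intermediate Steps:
u(S, k) = -2 + 2*S*(-2 + k) (u(S, k) = -2 + (S + S)*(k - 2) = -2 + (2*S)*(-2 + k) = -2 + 2*S*(-2 + k))
E(r, G) = -2 - r + 2*G (E(r, G) = (-2 - 4*G + 2*G*3) - r = (-2 - 4*G + 6*G) - r = (-2 + 2*G) - r = -2 - r + 2*G)
E(J(2/(-2), 0), sqrt(5 + 5))*(-15) = (-2 - 2/(-2) + 2*sqrt(5 + 5))*(-15) = (-2 - 2*(-1)/2 + 2*sqrt(10))*(-15) = (-2 - 1*(-1) + 2*sqrt(10))*(-15) = (-2 + 1 + 2*sqrt(10))*(-15) = (-1 + 2*sqrt(10))*(-15) = 15 - 30*sqrt(10)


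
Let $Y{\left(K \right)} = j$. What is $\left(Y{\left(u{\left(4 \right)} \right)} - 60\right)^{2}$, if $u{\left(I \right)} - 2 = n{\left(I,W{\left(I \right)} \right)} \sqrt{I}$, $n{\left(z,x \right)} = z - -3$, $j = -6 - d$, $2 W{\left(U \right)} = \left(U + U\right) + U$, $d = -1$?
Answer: $4225$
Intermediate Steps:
$W{\left(U \right)} = \frac{3 U}{2}$ ($W{\left(U \right)} = \frac{\left(U + U\right) + U}{2} = \frac{2 U + U}{2} = \frac{3 U}{2}$)
$j = -5$ ($j = -6 - -1 = -6 + 1 = -5$)
$n{\left(z,x \right)} = 3 + z$ ($n{\left(z,x \right)} = z + 3 = 3 + z$)
$u{\left(I \right)} = 2 + \sqrt{I} \left(3 + I\right)$ ($u{\left(I \right)} = 2 + \left(3 + I\right) \sqrt{I} = 2 + \sqrt{I} \left(3 + I\right)$)
$Y{\left(K \right)} = -5$
$\left(Y{\left(u{\left(4 \right)} \right)} - 60\right)^{2} = \left(-5 - 60\right)^{2} = \left(-65\right)^{2} = 4225$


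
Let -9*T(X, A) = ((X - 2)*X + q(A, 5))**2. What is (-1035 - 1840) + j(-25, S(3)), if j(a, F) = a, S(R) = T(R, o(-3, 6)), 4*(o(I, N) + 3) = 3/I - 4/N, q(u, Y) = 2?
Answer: -2900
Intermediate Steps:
o(I, N) = -3 - 1/N + 3/(4*I) (o(I, N) = -3 + (3/I - 4/N)/4 = -3 + (-4/N + 3/I)/4 = -3 + (-1/N + 3/(4*I)) = -3 - 1/N + 3/(4*I))
T(X, A) = -(2 + X*(-2 + X))**2/9 (T(X, A) = -((X - 2)*X + 2)**2/9 = -((-2 + X)*X + 2)**2/9 = -(X*(-2 + X) + 2)**2/9 = -(2 + X*(-2 + X))**2/9)
S(R) = -(2 + R**2 - 2*R)**2/9
(-1035 - 1840) + j(-25, S(3)) = (-1035 - 1840) - 25 = -2875 - 25 = -2900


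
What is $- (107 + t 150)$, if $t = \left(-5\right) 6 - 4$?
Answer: $4993$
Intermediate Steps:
$t = -34$ ($t = -30 - 4 = -34$)
$- (107 + t 150) = - (107 - 5100) = \left(-1\right) \left(-4993\right) = 4993$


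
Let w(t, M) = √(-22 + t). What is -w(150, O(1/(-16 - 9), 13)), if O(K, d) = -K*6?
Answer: -8*√2 ≈ -11.314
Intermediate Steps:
O(K, d) = -6*K
-w(150, O(1/(-16 - 9), 13)) = -√(-22 + 150) = -√128 = -8*√2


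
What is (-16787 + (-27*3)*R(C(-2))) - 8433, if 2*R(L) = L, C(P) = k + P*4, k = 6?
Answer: -25139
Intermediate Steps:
C(P) = 6 + 4*P (C(P) = 6 + P*4 = 6 + 4*P)
R(L) = L/2
(-16787 + (-27*3)*R(C(-2))) - 8433 = (-16787 + (-27*3)*((6 + 4*(-2))/2)) - 8433 = (-16787 - 81*(6 - 8)/2) - 8433 = (-16787 - 81*(-2)/2) - 8433 = (-16787 - 81*(-1)) - 8433 = (-16787 + 81) - 8433 = -16706 - 8433 = -25139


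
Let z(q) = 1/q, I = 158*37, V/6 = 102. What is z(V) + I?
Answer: 3577753/612 ≈ 5846.0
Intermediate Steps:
V = 612 (V = 6*102 = 612)
I = 5846
z(V) + I = 1/612 + 5846 = 3577753/612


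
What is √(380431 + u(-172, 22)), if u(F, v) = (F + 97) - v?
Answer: √380334 ≈ 616.71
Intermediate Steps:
u(F, v) = 97 + F - v (u(F, v) = (97 + F) - v = 97 + F - v)
√(380431 + u(-172, 22)) = √(380431 + (97 - 172 - 1*22)) = √(380431 + (97 - 172 - 22)) = √(380431 - 97) = √380334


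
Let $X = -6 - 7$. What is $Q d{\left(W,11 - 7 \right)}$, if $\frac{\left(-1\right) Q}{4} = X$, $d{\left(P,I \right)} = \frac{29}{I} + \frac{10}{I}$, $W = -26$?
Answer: $507$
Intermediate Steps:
$d{\left(P,I \right)} = \frac{39}{I}$
$X = -13$ ($X = -6 - 7 = -13$)
$Q = 52$ ($Q = \left(-4\right) \left(-13\right) = 52$)
$Q d{\left(W,11 - 7 \right)} = 52 \frac{39}{11 - 7} = 52 \cdot \frac{39}{4} = 507$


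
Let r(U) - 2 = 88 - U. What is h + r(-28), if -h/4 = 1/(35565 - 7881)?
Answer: 816677/6921 ≈ 118.00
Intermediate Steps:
r(U) = 90 - U (r(U) = 2 + (88 - U) = 90 - U)
h = -1/6921 (h = -4/(35565 - 7881) = -4/27684 = -4*1/27684 = -1/6921 ≈ -0.00014449)
h + r(-28) = -1/6921 + (90 - 1*(-28)) = -1/6921 + (90 + 28) = -1/6921 + 118 = 816677/6921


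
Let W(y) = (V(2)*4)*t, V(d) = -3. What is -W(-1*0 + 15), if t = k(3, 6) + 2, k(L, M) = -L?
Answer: -12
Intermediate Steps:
t = -1 (t = -1*3 + 2 = -3 + 2 = -1)
W(y) = 12 (W(y) = -3*4*(-1) = -12*(-1) = 12)
-W(-1*0 + 15) = -1*12 = -12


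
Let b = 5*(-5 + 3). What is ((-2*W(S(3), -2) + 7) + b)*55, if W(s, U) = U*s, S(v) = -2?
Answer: -605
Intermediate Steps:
b = -10 (b = 5*(-2) = -10)
((-2*W(S(3), -2) + 7) + b)*55 = ((-(-4)*(-2) + 7) - 10)*55 = ((-2*4 + 7) - 10)*55 = ((-8 + 7) - 10)*55 = (-1 - 10)*55 = -11*55 = -605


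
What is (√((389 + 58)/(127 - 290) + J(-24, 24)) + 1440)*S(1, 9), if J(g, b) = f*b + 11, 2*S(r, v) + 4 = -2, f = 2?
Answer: -4320 - 3*√1494710/163 ≈ -4342.5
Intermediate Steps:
S(r, v) = -3 (S(r, v) = -2 + (½)*(-2) = -2 - 1 = -3)
J(g, b) = 11 + 2*b (J(g, b) = 2*b + 11 = 11 + 2*b)
(√((389 + 58)/(127 - 290) + J(-24, 24)) + 1440)*S(1, 9) = (√((389 + 58)/(127 - 290) + (11 + 2*24)) + 1440)*(-3) = (√(447/(-163) + (11 + 48)) + 1440)*(-3) = (√(447*(-1/163) + 59) + 1440)*(-3) = (√(-447/163 + 59) + 1440)*(-3) = (√(9170/163) + 1440)*(-3) = (√1494710/163 + 1440)*(-3) = (1440 + √1494710/163)*(-3) = -4320 - 3*√1494710/163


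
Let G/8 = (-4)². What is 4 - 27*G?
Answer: -3452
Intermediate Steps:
G = 128 (G = 8*(-4)² = 8*16 = 128)
4 - 27*G = 4 - 27*128 = 4 - 3456 = -3452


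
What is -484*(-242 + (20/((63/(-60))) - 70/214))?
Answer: 284257556/2247 ≈ 1.2651e+5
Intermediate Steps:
-484*(-242 + (20/((63/(-60))) - 70/214)) = -484*(-242 + (20/((63*(-1/60))) - 70*1/214)) = -484*(-242 + (20/(-21/20) - 35/107)) = -484*(-242 + (20*(-20/21) - 35/107)) = -484*(-242 + (-400/21 - 35/107)) = -484*(-242 - 43535/2247) = -484*(-587309/2247) = 284257556/2247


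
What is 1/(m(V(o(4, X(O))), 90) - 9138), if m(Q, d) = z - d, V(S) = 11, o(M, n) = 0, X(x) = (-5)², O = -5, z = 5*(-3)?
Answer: -1/9243 ≈ -0.00010819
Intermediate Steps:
z = -15
X(x) = 25
m(Q, d) = -15 - d
1/(m(V(o(4, X(O))), 90) - 9138) = 1/((-15 - 1*90) - 9138) = 1/((-15 - 90) - 9138) = 1/(-105 - 9138) = 1/(-9243) = -1/9243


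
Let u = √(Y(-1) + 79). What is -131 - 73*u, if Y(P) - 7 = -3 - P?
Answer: -131 - 146*√21 ≈ -800.06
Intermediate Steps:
Y(P) = 4 - P (Y(P) = 7 + (-3 - P) = 4 - P)
u = 2*√21 (u = √((4 - 1*(-1)) + 79) = √((4 + 1) + 79) = √(5 + 79) = √84 = 2*√21 ≈ 9.1651)
-131 - 73*u = -131 - 146*√21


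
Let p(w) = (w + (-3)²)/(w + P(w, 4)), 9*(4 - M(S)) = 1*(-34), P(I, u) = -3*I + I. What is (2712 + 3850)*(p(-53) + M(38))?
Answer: 21746468/477 ≈ 45590.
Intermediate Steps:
P(I, u) = -2*I
M(S) = 70/9 (M(S) = 4 - (-34)/9 = 4 - ⅑*(-34) = 4 + 34/9 = 70/9)
p(w) = -(9 + w)/w (p(w) = (w + (-3)²)/(w - 2*w) = (w + 9)/((-w)) = (9 + w)*(-1/w) = -(9 + w)/w)
(2712 + 3850)*(p(-53) + M(38)) = (2712 + 3850)*((-9 - 1*(-53))/(-53) + 70/9) = 6562*(-(-9 + 53)/53 + 70/9) = 6562*(-1/53*44 + 70/9) = 6562*(-44/53 + 70/9) = 6562*(3314/477) = 21746468/477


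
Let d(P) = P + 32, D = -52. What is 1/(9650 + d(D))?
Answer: 1/9630 ≈ 0.00010384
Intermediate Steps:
d(P) = 32 + P
1/(9650 + d(D)) = 1/(9650 + (32 - 52)) = 1/(9650 - 20) = 1/9630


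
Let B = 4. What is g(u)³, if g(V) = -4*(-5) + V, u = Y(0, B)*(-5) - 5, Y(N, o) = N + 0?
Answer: 3375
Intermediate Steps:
Y(N, o) = N
u = -5 (u = 0*(-5) - 5 = 0 - 5 = -5)
g(V) = 20 + V
g(u)³ = (20 - 5)³ = 15³ = 3375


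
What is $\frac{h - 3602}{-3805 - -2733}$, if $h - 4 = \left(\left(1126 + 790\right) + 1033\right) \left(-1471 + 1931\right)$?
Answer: $- \frac{676471}{536} \approx -1262.1$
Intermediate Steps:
$h = 1356544$ ($h = 4 + \left(\left(1126 + 790\right) + 1033\right) \left(-1471 + 1931\right) = 4 + \left(1916 + 1033\right) 460 = 4 + 2949 \cdot 460 = 4 + 1356540 = 1356544$)
$\frac{h - 3602}{-3805 - -2733} = \frac{1356544 - 3602}{-3805 - -2733} = \frac{1352942}{-3805 + 2733} = \frac{1352942}{-1072} = 1352942 \left(- \frac{1}{1072}\right) = - \frac{676471}{536}$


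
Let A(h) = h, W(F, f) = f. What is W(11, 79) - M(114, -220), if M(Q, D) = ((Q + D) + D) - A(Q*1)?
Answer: 519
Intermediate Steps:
M(Q, D) = 2*D (M(Q, D) = ((Q + D) + D) - Q = ((D + Q) + D) - Q = (Q + 2*D) - Q = 2*D)
W(11, 79) - M(114, -220) = 79 - 2*(-220) = 79 - 1*(-440) = 79 + 440 = 519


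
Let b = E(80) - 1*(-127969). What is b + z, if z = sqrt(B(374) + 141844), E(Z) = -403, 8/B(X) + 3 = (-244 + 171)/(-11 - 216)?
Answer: 127566 + sqrt(204818423)/38 ≈ 1.2794e+5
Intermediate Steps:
B(X) = -227/76 (B(X) = 8/(-3 + (-244 + 171)/(-11 - 216)) = 8/(-3 - 73/(-227)) = 8/(-3 - 73*(-1/227)) = 8/(-3 + 73/227) = 8/(-608/227) = 8*(-227/608) = -227/76)
z = sqrt(204818423)/38 (z = sqrt(-227/76 + 141844) = sqrt(10779917/76) = sqrt(204818423)/38 ≈ 376.62)
b = 127566 (b = -403 - 1*(-127969) = -403 + 127969 = 127566)
b + z = 127566 + sqrt(204818423)/38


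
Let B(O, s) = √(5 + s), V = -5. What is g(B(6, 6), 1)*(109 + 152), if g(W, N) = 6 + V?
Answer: 261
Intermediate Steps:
g(W, N) = 1 (g(W, N) = 6 - 5 = 1)
g(B(6, 6), 1)*(109 + 152) = 1*(109 + 152) = 1*261 = 261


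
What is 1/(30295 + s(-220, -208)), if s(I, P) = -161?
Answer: 1/30134 ≈ 3.3185e-5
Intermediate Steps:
1/(30295 + s(-220, -208)) = 1/(30295 - 161) = 1/30134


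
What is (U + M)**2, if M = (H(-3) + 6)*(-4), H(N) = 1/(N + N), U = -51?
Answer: 49729/9 ≈ 5525.4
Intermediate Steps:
H(N) = 1/(2*N)
M = -70/3 (M = ((1/2)/(-3) + 6)*(-4) = ((1/2)*(-1/3) + 6)*(-4) = (-1/6 + 6)*(-4) = (35/6)*(-4) = -70/3 ≈ -23.333)
(U + M)**2 = (-51 - 70/3)**2 = (-223/3)**2 = 49729/9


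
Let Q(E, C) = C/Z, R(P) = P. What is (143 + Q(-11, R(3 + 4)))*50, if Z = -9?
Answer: 64000/9 ≈ 7111.1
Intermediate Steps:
Q(E, C) = -C/9 (Q(E, C) = C/(-9) = C*(-⅑) = -C/9)
(143 + Q(-11, R(3 + 4)))*50 = (143 - (3 + 4)/9)*50 = (143 - ⅑*7)*50 = (143 - 7/9)*50 = (1280/9)*50 = 64000/9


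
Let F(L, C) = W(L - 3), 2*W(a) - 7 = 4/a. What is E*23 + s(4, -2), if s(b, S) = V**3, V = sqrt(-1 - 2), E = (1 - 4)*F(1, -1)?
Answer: -345/2 - 3*I*sqrt(3) ≈ -172.5 - 5.1962*I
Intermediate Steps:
W(a) = 7/2 + 2/a (W(a) = 7/2 + (4/a)/2 = 7/2 + 2/a)
F(L, C) = 7/2 + 2/(-3 + L) (F(L, C) = 7/2 + 2/(L - 3) = 7/2 + 2/(-3 + L))
E = -15/2 (E = (1 - 4)*((-17 + 7*1)/(2*(-3 + 1))) = -3*(-17 + 7)/(2*(-2)) = -3*(-1)*(-10)/(2*2) = -3*5/2 = -15/2 ≈ -7.5000)
V = I*sqrt(3) (V = sqrt(-3) = I*sqrt(3) ≈ 1.732*I)
s(b, S) = -3*I*sqrt(3) (s(b, S) = (I*sqrt(3))**3 = -3*I*sqrt(3))
E*23 + s(4, -2) = -15/2*23 - 3*I*sqrt(3) = -345/2 - 3*I*sqrt(3)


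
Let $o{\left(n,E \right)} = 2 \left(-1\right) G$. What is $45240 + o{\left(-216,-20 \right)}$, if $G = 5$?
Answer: $45230$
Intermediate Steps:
$o{\left(n,E \right)} = -10$ ($o{\left(n,E \right)} = 2 \left(-1\right) 5 = \left(-2\right) 5 = -10$)
$45240 + o{\left(-216,-20 \right)} = 45240 - 10 = 45230$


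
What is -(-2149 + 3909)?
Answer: -1760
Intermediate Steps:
-(-2149 + 3909) = -1*1760 = -1760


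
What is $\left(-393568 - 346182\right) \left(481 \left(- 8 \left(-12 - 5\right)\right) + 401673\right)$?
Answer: $-345529087750$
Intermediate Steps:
$\left(-393568 - 346182\right) \left(481 \left(- 8 \left(-12 - 5\right)\right) + 401673\right) = - 739750 \left(481 \left(\left(-8\right) \left(-17\right)\right) + 401673\right) = - 739750 \left(481 \cdot 136 + 401673\right) = - 739750 \left(65416 + 401673\right) = \left(-739750\right) 467089 = -345529087750$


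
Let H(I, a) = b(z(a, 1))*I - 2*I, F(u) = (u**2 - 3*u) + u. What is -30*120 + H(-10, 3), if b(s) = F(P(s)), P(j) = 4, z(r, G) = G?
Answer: -3660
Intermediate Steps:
F(u) = u**2 - 2*u
b(s) = 8 (b(s) = 4*(-2 + 4) = 4*2 = 8)
H(I, a) = 6*I (H(I, a) = 8*I - 2*I = 6*I)
-30*120 + H(-10, 3) = -30*120 + 6*(-10) = -3600 - 60 = -3660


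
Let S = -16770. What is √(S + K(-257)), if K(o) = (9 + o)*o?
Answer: √46966 ≈ 216.72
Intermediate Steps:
K(o) = o*(9 + o)
√(S + K(-257)) = √(-16770 - 257*(9 - 257)) = √(-16770 - 257*(-248)) = √(-16770 + 63736) = √46966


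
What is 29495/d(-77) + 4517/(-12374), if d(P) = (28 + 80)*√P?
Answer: -4517/12374 - 29495*I*√77/8316 ≈ -0.36504 - 31.123*I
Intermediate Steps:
d(P) = 108*√P
29495/d(-77) + 4517/(-12374) = 29495/((108*√(-77))) + 4517/(-12374) = 29495/((108*(I*√77))) + 4517*(-1/12374) = 29495/((108*I*√77)) - 4517/12374 = 29495*(-I*√77/8316) - 4517/12374 = -29495*I*√77/8316 - 4517/12374 = -4517/12374 - 29495*I*√77/8316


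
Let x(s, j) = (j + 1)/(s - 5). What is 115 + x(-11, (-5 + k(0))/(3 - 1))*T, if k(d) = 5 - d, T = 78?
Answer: 881/8 ≈ 110.13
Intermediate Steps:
x(s, j) = (1 + j)/(-5 + s)
115 + x(-11, (-5 + k(0))/(3 - 1))*T = 115 + ((1 + (-5 + (5 - 1*0))/(3 - 1))/(-5 - 11))*78 = 115 + ((1 + (-5 + (5 + 0))/2)/(-16))*78 = 115 - (1 + (-5 + 5)*(½))/16*78 = 115 - (1 + 0*(½))/16*78 = 115 - (1 + 0)/16*78 = 115 - 1/16*1*78 = 115 - 1/16*78 = 115 - 39/8 = 881/8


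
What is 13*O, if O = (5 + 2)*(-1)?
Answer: -91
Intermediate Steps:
O = -7 (O = 7*(-1) = -7)
13*O = 13*(-7) = -91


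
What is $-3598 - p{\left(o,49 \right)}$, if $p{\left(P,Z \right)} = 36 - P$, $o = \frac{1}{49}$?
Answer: $- \frac{178065}{49} \approx -3634.0$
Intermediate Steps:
$o = \frac{1}{49} \approx 0.020408$
$-3598 - p{\left(o,49 \right)} = -3598 - \left(36 - \frac{1}{49}\right) = -3598 - \frac{1763}{49} = - \frac{178065}{49}$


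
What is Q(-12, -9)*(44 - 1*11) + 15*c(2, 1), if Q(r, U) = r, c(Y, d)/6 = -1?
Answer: -486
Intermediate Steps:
c(Y, d) = -6 (c(Y, d) = 6*(-1) = -6)
Q(-12, -9)*(44 - 1*11) + 15*c(2, 1) = -12*(44 - 1*11) + 15*(-6) = -12*(44 - 11) - 90 = -12*33 - 90 = -396 - 90 = -486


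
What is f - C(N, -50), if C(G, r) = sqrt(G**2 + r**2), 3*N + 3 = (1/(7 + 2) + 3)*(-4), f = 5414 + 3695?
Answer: 9109 - sqrt(1841821)/27 ≈ 9058.7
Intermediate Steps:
f = 9109
N = -139/27 (N = -1 + ((1/(7 + 2) + 3)*(-4))/3 = -1 + ((1/9 + 3)*(-4))/3 = -1 + ((28/9)*(-4))/3 = -1 + (1/3)*(-112/9) = -1 - 112/27 = -139/27 ≈ -5.1481)
f - C(N, -50) = 9109 - sqrt((-139/27)**2 + (-50)**2) = 9109 - sqrt(19321/729 + 2500) = 9109 - sqrt(1841821/729) = 9109 - sqrt(1841821)/27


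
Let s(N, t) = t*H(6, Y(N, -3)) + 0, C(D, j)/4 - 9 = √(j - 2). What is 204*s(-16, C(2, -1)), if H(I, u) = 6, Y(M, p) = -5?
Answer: 44064 + 4896*I*√3 ≈ 44064.0 + 8480.1*I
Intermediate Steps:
C(D, j) = 36 + 4*√(-2 + j) (C(D, j) = 36 + 4*√(j - 2) = 36 + 4*√(-2 + j))
s(N, t) = 6*t (s(N, t) = t*6 + 0 = 6*t + 0 = 6*t)
204*s(-16, C(2, -1)) = 204*(6*(36 + 4*√(-2 - 1))) = 204*(6*(36 + 4*√(-3))) = 204*(6*(36 + 4*(I*√3))) = 204*(6*(36 + 4*I*√3)) = 204*(216 + 24*I*√3) = 44064 + 4896*I*√3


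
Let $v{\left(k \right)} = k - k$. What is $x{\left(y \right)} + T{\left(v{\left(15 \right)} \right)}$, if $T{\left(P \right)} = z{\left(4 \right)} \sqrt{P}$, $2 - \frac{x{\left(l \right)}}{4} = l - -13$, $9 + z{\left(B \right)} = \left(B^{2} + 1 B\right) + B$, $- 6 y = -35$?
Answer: $- \frac{202}{3} \approx -67.333$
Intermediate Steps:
$y = \frac{35}{6}$ ($y = \left(- \frac{1}{6}\right) \left(-35\right) = \frac{35}{6} \approx 5.8333$)
$z{\left(B \right)} = -9 + B^{2} + 2 B$ ($z{\left(B \right)} = -9 + \left(\left(B^{2} + 1 B\right) + B\right) = -9 + \left(\left(B^{2} + B\right) + B\right) = -9 + \left(\left(B + B^{2}\right) + B\right) = -9 + \left(B^{2} + 2 B\right) = -9 + B^{2} + 2 B$)
$x{\left(l \right)} = -44 - 4 l$ ($x{\left(l \right)} = 8 - 4 \left(l - -13\right) = 8 - 4 \left(l + 13\right) = 8 - 4 \left(13 + l\right) = 8 - \left(52 + 4 l\right) = -44 - 4 l$)
$v{\left(k \right)} = 0$
$T{\left(P \right)} = 15 \sqrt{P}$ ($T{\left(P \right)} = \left(-9 + 4^{2} + 2 \cdot 4\right) \sqrt{P} = \left(-9 + 16 + 8\right) \sqrt{P} = 15 \sqrt{P}$)
$x{\left(y \right)} + T{\left(v{\left(15 \right)} \right)} = \left(-44 - \frac{70}{3}\right) + 15 \sqrt{0} = \left(-44 - \frac{70}{3}\right) + 15 \cdot 0 = - \frac{202}{3} + 0 = - \frac{202}{3}$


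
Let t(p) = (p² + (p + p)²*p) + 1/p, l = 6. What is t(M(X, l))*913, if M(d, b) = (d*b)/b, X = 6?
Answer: 4931113/6 ≈ 8.2185e+5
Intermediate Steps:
M(d, b) = d (M(d, b) = (b*d)/b = d)
t(p) = 1/p + p² + 4*p³ (t(p) = (p² + (2*p)²*p) + 1/p = (p² + (4*p²)*p) + 1/p = (p² + 4*p³) + 1/p = 1/p + p² + 4*p³)
t(M(X, l))*913 = ((1 + 6³*(1 + 4*6))/6)*913 = ((1 + 216*(1 + 24))/6)*913 = ((1 + 216*25)/6)*913 = ((1 + 5400)/6)*913 = ((⅙)*5401)*913 = (5401/6)*913 = 4931113/6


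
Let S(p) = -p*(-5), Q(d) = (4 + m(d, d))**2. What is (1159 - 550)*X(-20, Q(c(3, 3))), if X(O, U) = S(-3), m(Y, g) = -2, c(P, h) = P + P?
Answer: -9135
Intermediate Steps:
c(P, h) = 2*P
Q(d) = 4 (Q(d) = (4 - 2)**2 = 2**2 = 4)
S(p) = 5*p
X(O, U) = -15 (X(O, U) = 5*(-3) = -15)
(1159 - 550)*X(-20, Q(c(3, 3))) = (1159 - 550)*(-15) = 609*(-15) = -9135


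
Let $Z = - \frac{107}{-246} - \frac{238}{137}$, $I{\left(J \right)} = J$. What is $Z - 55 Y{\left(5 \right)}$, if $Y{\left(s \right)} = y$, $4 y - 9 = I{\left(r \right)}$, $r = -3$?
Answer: $- \frac{1412152}{16851} \approx -83.802$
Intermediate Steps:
$y = \frac{3}{2}$ ($y = \frac{9}{4} + \frac{1}{4} \left(-3\right) = \frac{9}{4} - \frac{3}{4} = \frac{3}{2} \approx 1.5$)
$Y{\left(s \right)} = \frac{3}{2}$
$Z = - \frac{43889}{33702}$ ($Z = \left(-107\right) \left(- \frac{1}{246}\right) - \frac{238}{137} = \frac{107}{246} - \frac{238}{137} = - \frac{43889}{33702} \approx -1.3023$)
$Z - 55 Y{\left(5 \right)} = - \frac{43889}{33702} - \frac{165}{2} = - \frac{1412152}{16851}$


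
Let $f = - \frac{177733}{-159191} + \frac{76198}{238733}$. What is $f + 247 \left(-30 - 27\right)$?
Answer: $- \frac{535005796729130}{38004145003} \approx -14078.0$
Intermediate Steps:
$f = \frac{54560768107}{38004145003}$ ($f = \left(-177733\right) \left(- \frac{1}{159191}\right) + 76198 \cdot \frac{1}{238733} = \frac{177733}{159191} + \frac{76198}{238733} = \frac{54560768107}{38004145003} \approx 1.4357$)
$f + 247 \left(-30 - 27\right) = \frac{54560768107}{38004145003} + 247 \left(-30 - 27\right) = \frac{54560768107}{38004145003} + 247 \left(-57\right) = \frac{54560768107}{38004145003} - 14079 = - \frac{535005796729130}{38004145003}$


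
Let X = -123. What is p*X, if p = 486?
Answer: -59778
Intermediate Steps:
p*X = 486*(-123) = -59778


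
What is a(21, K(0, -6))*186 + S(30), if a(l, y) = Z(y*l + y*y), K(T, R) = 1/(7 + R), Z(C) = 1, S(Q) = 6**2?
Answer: 222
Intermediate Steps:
S(Q) = 36
a(l, y) = 1
a(21, K(0, -6))*186 + S(30) = 1*186 + 36 = 186 + 36 = 222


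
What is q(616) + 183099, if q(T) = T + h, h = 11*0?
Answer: 183715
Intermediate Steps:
h = 0
q(T) = T (q(T) = T + 0 = T)
q(616) + 183099 = 616 + 183099 = 183715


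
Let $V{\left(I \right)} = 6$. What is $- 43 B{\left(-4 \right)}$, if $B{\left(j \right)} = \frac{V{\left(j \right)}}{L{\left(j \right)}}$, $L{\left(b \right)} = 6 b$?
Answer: $\frac{43}{4} \approx 10.75$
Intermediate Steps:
$B{\left(j \right)} = \frac{1}{j}$ ($B{\left(j \right)} = \frac{6}{6 j} = 6 \frac{1}{6 j} = \frac{1}{j}$)
$- 43 B{\left(-4 \right)} = - \frac{43}{-4} = \left(-43\right) \left(- \frac{1}{4}\right) = \frac{43}{4}$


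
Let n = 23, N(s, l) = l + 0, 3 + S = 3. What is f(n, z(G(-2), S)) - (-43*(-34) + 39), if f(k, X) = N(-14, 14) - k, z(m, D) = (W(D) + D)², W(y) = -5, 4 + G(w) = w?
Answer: -1510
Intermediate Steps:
G(w) = -4 + w
S = 0 (S = -3 + 3 = 0)
N(s, l) = l
z(m, D) = (-5 + D)²
f(k, X) = 14 - k
f(n, z(G(-2), S)) - (-43*(-34) + 39) = (14 - 1*23) - (-43*(-34) + 39) = (14 - 23) - (1462 + 39) = -9 - 1*1501 = -9 - 1501 = -1510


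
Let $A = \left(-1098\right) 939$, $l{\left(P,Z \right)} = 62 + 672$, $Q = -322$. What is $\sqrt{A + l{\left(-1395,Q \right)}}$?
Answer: $4 i \sqrt{64393} \approx 1015.0 i$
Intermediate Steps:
$l{\left(P,Z \right)} = 734$
$A = -1031022$
$\sqrt{A + l{\left(-1395,Q \right)}} = \sqrt{-1031022 + 734} = \sqrt{-1030288} = 4 i \sqrt{64393}$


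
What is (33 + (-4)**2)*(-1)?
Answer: -49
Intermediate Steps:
(33 + (-4)**2)*(-1) = (33 + 16)*(-1) = 49*(-1) = -49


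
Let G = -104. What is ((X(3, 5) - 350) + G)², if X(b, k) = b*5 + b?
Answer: 190096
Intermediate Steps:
X(b, k) = 6*b (X(b, k) = 5*b + b = 6*b)
((X(3, 5) - 350) + G)² = ((6*3 - 350) - 104)² = ((18 - 350) - 104)² = (-332 - 104)² = (-436)² = 190096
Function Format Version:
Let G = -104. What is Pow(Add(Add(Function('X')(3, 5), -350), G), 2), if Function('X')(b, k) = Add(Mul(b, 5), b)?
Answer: 190096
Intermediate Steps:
Function('X')(b, k) = Mul(6, b) (Function('X')(b, k) = Add(Mul(5, b), b) = Mul(6, b))
Pow(Add(Add(Function('X')(3, 5), -350), G), 2) = Pow(Add(Add(Mul(6, 3), -350), -104), 2) = Pow(Add(Add(18, -350), -104), 2) = Pow(Add(-332, -104), 2) = Pow(-436, 2) = 190096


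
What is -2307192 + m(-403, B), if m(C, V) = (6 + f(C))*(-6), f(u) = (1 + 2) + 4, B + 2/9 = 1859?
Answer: -2307270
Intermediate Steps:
B = 16729/9 (B = -2/9 + 1859 = 16729/9 ≈ 1858.8)
f(u) = 7 (f(u) = 3 + 4 = 7)
m(C, V) = -78 (m(C, V) = (6 + 7)*(-6) = 13*(-6) = -78)
-2307192 + m(-403, B) = -2307192 - 78 = -2307270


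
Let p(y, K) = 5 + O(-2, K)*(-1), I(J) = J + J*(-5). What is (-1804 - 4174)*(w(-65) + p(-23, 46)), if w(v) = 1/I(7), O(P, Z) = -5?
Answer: -119133/2 ≈ -59567.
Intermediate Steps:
I(J) = -4*J (I(J) = J - 5*J = -4*J)
p(y, K) = 10 (p(y, K) = 5 - 5*(-1) = 5 + 5 = 10)
w(v) = -1/28 (w(v) = 1/(-4*7) = 1/(-28) = -1/28)
(-1804 - 4174)*(w(-65) + p(-23, 46)) = (-1804 - 4174)*(-1/28 + 10) = -5978*279/28 = -119133/2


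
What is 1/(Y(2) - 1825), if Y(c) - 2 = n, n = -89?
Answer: -1/1912 ≈ -0.00052301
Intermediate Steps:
Y(c) = -87 (Y(c) = 2 - 89 = -87)
1/(Y(2) - 1825) = 1/(-87 - 1825) = 1/(-1912) = -1/1912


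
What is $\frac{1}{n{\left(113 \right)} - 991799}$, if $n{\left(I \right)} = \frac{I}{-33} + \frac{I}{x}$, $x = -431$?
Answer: $- \frac{14223}{14106409609} \approx -1.0083 \cdot 10^{-6}$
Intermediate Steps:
$n{\left(I \right)} = - \frac{464 I}{14223}$ ($n{\left(I \right)} = \frac{I}{-33} + \frac{I}{-431} = I \left(- \frac{1}{33}\right) + I \left(- \frac{1}{431}\right) = - \frac{I}{33} - \frac{I}{431} = - \frac{464 I}{14223}$)
$\frac{1}{n{\left(113 \right)} - 991799} = \frac{1}{\left(- \frac{464}{14223}\right) 113 - 991799} = \frac{1}{- \frac{52432}{14223} - 991799} = \frac{1}{- \frac{14106409609}{14223}} = - \frac{14223}{14106409609}$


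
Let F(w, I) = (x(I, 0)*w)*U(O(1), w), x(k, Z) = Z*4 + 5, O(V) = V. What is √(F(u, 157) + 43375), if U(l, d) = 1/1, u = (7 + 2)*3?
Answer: √43510 ≈ 208.59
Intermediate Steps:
u = 27 (u = 9*3 = 27)
U(l, d) = 1
x(k, Z) = 5 + 4*Z (x(k, Z) = 4*Z + 5 = 5 + 4*Z)
F(w, I) = 5*w (F(w, I) = ((5 + 4*0)*w)*1 = ((5 + 0)*w)*1 = (5*w)*1 = 5*w)
√(F(u, 157) + 43375) = √(5*27 + 43375) = √(135 + 43375) = √43510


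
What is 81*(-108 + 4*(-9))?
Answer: -11664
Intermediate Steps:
81*(-108 + 4*(-9)) = 81*(-108 - 36) = 81*(-144) = -11664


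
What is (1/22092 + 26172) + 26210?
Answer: 1157223145/22092 ≈ 52382.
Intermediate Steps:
(1/22092 + 26172) + 26210 = 578191825/22092 + 26210 = 1157223145/22092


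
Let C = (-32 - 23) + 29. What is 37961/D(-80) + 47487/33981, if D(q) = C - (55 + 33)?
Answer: -428179741/1291278 ≈ -331.59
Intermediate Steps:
C = -26 (C = -55 + 29 = -26)
D(q) = -114 (D(q) = -26 - (55 + 33) = -26 - 1*88 = -26 - 88 = -114)
37961/D(-80) + 47487/33981 = 37961/(-114) + 47487/33981 = 37961*(-1/114) + 47487*(1/33981) = -37961/114 + 15829/11327 = -428179741/1291278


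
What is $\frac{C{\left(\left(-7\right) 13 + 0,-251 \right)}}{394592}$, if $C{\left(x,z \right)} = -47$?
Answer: $- \frac{47}{394592} \approx -0.00011911$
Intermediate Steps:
$\frac{C{\left(\left(-7\right) 13 + 0,-251 \right)}}{394592} = - \frac{47}{394592}$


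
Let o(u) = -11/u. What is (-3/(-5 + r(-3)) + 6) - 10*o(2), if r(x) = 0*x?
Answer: 308/5 ≈ 61.600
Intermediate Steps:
r(x) = 0
(-3/(-5 + r(-3)) + 6) - 10*o(2) = (-3/(-5 + 0) + 6) - (-110)/2 = (-3/(-5) + 6) - (-110)/2 = (-⅕*(-3) + 6) - 10*(-11/2) = (⅗ + 6) + 55 = 33/5 + 55 = 308/5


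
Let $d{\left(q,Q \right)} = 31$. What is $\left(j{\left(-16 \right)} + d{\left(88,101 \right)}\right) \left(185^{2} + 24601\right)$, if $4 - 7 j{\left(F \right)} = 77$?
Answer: $\frac{8470944}{7} \approx 1.2101 \cdot 10^{6}$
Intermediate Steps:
$j{\left(F \right)} = - \frac{73}{7}$ ($j{\left(F \right)} = \frac{4}{7} - 11 = - \frac{73}{7}$)
$\left(j{\left(-16 \right)} + d{\left(88,101 \right)}\right) \left(185^{2} + 24601\right) = \left(- \frac{73}{7} + 31\right) \left(185^{2} + 24601\right) = \frac{144 \left(34225 + 24601\right)}{7} = \frac{144}{7} \cdot 58826 = \frac{8470944}{7}$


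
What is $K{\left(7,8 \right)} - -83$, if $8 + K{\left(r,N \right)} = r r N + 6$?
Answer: $473$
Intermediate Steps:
$K{\left(r,N \right)} = -2 + N r^{2}$ ($K{\left(r,N \right)} = -8 + \left(r r N + 6\right) = -8 + \left(r^{2} N + 6\right) = -8 + \left(N r^{2} + 6\right) = -8 + \left(6 + N r^{2}\right) = -2 + N r^{2}$)
$K{\left(7,8 \right)} - -83 = \left(-2 + 8 \cdot 7^{2}\right) - -83 = \left(-2 + 8 \cdot 49\right) + 83 = \left(-2 + 392\right) + 83 = 390 + 83 = 473$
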